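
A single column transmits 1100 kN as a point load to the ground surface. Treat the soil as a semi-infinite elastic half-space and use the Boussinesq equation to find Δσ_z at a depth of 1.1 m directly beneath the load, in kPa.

Boussinesq vertical stress below a point load on an elastic half-space:
Δσ_z = 3P/(2πz²) · [1 + (r/z)²]^(−5/2)
r/z = 0/1.1 = 0; [1+(r/z)²]^(−5/2) = 1.
Δσ_z = 3×1100/(2π×1.1²) × 1 = 434.06 × 1 = 434.1 kPa

Δσ_z ≈ 434 kPa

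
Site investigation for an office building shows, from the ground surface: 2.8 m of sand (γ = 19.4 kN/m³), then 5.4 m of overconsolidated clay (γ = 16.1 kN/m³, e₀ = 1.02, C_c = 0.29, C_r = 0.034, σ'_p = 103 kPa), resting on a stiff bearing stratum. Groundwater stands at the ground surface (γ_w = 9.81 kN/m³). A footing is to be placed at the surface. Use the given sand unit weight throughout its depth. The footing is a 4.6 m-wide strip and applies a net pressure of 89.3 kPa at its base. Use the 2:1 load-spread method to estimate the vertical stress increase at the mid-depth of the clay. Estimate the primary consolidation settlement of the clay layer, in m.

Mid-depth of clay below the ground surface: z = 2.8 + 5.4/2 = 5.5 m.
Total vertical stress at mid-clay: σ_v = 19.4×2.8 + 16.1×2.7 = 97.79 kPa.
Pore pressure: u = 9.81×(5.5 − 0) = 53.955 kPa.
Initial effective stress: σ'_0 = σ_v − u = 97.79 − 53.955 = 43.835 kPa.
Stress increase at mid-clay by the 2:1 spreading method:
Δσ = qB/(B+z) = 89.3×4.6/(4.6+5.5) = 40.671 kPa
Final effective stress: σ'_f = 43.835 + 40.671 = 84.506 kPa.
σ'_f = 84.506 ≤ σ'_p = 103 kPa, so the clay remains overconsolidated and only the recompression index applies:
S_c = C_r·H/(1+e₀)·log₁₀(σ'_f/σ'_0) = 0.034×5.4/2.02×log₁₀(84.506/43.835)
    = 0.090892 × 0.28507 = 0.02591 m

S_c ≈ 0.0259 m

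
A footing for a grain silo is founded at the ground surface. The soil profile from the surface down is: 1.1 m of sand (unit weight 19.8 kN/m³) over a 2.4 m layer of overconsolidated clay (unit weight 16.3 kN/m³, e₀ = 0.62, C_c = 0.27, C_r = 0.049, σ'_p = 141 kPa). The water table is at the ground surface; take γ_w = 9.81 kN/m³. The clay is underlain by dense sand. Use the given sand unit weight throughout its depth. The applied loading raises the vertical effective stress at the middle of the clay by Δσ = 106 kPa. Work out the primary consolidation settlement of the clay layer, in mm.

S_c ≈ 59.7 mm

Mid-depth of clay below the ground surface: z = 1.1 + 2.4/2 = 2.3 m.
Total vertical stress at mid-clay: σ_v = 19.8×1.1 + 16.3×1.2 = 41.34 kPa.
Pore pressure: u = 9.81×(2.3 − 0) = 22.563 kPa.
Initial effective stress: σ'_0 = σ_v − u = 41.34 − 22.563 = 18.777 kPa.
Final effective stress: σ'_f = 18.777 + 106 = 124.78 kPa.
σ'_f = 124.78 ≤ σ'_p = 141 kPa, so the clay remains overconsolidated and only the recompression index applies:
S_c = C_r·H/(1+e₀)·log₁₀(σ'_f/σ'_0) = 0.049×2.4/1.62×log₁₀(124.78/18.777)
    = 0.072594 × 0.82252 = 0.05971 m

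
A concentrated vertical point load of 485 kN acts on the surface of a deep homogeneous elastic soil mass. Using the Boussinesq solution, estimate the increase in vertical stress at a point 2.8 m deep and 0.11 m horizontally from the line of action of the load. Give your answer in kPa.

Boussinesq vertical stress below a point load on an elastic half-space:
Δσ_z = 3P/(2πz²) · [1 + (r/z)²]^(−5/2)
r/z = 0.11/2.8 = 0.039286; [1+(r/z)²]^(−5/2) = 0.99615.
Δσ_z = 3×485/(2π×2.8²) × 0.99615 = 29.537 × 0.99615 = 29.42 kPa

Δσ_z ≈ 29.4 kPa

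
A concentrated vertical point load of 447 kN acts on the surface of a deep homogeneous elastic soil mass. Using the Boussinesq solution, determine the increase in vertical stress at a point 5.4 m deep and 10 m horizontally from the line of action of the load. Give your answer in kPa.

Boussinesq vertical stress below a point load on an elastic half-space:
Δσ_z = 3P/(2πz²) · [1 + (r/z)²]^(−5/2)
r/z = 10/5.4 = 1.8519; [1+(r/z)²]^(−5/2) = 0.024219.
Δσ_z = 3×447/(2π×5.4²) × 0.024219 = 7.3192 × 0.024219 = 0.1773 kPa

Δσ_z ≈ 0.177 kPa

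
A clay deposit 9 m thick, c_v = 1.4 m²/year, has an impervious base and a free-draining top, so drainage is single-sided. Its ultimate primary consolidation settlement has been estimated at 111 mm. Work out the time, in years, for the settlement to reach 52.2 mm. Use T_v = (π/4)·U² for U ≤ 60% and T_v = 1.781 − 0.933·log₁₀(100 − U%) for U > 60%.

t ≈ 10 years

Drainage path length: H_d = H = 9 m (single drainage).
U = S(t)/S_ult = 52.2/111 = 0.4703.
U ≤ 60%: T_v = (π/4)·U² = (π/4)×0.47027² = 0.17369.
t = T_v·H_d²/c_v = 0.17369×9²/1.4 = 10.05 years.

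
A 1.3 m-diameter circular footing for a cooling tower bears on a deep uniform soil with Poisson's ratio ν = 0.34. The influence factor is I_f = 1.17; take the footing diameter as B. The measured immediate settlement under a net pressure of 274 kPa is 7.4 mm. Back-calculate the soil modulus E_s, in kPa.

S_e = q·B·(1−ν²)/E_s · I_f  ⇒  E_s = q·B·(1−ν²)·I_f / S_e.
E_s = 274 × 1.3 × 0.8844 × 1.17 / 0.0074 = 49810 kPa

E_s ≈ 49800 kPa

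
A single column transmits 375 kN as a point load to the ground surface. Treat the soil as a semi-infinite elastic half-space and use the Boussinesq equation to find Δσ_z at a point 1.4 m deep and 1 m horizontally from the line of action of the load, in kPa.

Δσ_z ≈ 32.6 kPa

Boussinesq vertical stress below a point load on an elastic half-space:
Δσ_z = 3P/(2πz²) · [1 + (r/z)²]^(−5/2)
r/z = 1/1.4 = 0.71429; [1+(r/z)²]^(−5/2) = 0.35679.
Δσ_z = 3×375/(2π×1.4²) × 0.35679 = 91.352 × 0.35679 = 32.59 kPa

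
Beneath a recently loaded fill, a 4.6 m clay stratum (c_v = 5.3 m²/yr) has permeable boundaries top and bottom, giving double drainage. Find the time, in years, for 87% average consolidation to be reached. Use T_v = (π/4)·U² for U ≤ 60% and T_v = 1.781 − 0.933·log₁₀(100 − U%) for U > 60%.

Drainage path length: H_d = H/2 = 2.3 m (double drainage).
U > 60%: T_v = 1.781 − 0.933·log₁₀(100 − 87) = 0.74169.
t = T_v·H_d²/c_v = 0.74169×2.3²/5.3 = 0.7403 years.

t ≈ 0.74 years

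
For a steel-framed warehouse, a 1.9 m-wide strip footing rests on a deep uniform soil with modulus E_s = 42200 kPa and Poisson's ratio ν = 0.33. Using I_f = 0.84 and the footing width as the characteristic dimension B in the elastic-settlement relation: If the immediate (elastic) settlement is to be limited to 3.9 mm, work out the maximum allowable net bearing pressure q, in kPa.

q ≈ 116 kPa

S_e = q·B·(1−ν²)/E_s · I_f  ⇒  q = S_e·E_s / (B·(1−ν²)·I_f).
q = 0.0039 × 42200 / (1.9 × 0.8911 × 0.84) = 115.7 kPa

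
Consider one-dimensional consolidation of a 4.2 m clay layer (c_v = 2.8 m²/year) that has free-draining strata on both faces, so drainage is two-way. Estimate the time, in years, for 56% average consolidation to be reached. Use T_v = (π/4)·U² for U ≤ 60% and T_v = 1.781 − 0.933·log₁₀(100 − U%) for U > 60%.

Drainage path length: H_d = H/2 = 2.1 m (double drainage).
U ≤ 60%: T_v = (π/4)·U² = (π/4)×0.56² = 0.2463.
t = T_v·H_d²/c_v = 0.2463×2.1²/2.8 = 0.3879 years.

t ≈ 0.388 years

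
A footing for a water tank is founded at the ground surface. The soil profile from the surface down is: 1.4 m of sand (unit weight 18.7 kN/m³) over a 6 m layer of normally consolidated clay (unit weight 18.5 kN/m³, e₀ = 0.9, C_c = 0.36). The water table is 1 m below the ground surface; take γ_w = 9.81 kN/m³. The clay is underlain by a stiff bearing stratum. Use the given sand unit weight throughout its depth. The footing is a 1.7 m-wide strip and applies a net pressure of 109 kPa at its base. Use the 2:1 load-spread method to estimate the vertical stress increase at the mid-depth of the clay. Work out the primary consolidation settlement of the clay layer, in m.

S_c ≈ 0.241 m

Mid-depth of clay below the ground surface: z = 1.4 + 6/2 = 4.4 m.
Total vertical stress at mid-clay: σ_v = 18.7×1.4 + 18.5×3 = 81.68 kPa.
Pore pressure: u = 9.81×(4.4 − 1) = 33.354 kPa.
Initial effective stress: σ'_0 = σ_v − u = 81.68 − 33.354 = 48.326 kPa.
Stress increase at mid-clay by the 2:1 spreading method:
Δσ = qB/(B+z) = 109×1.7/(1.7+4.4) = 30.377 kPa
Final effective stress: σ'_f = σ'_0 + Δσ = 48.326 + 30.377 = 78.703 kPa.
Normally consolidated clay, so the full stress increment lies on the virgin compression line:
S_c = C_c·H/(1+e₀)·log₁₀(σ'_f/σ'_0) = 0.36×6/(1+0.9)×log₁₀(78.703/48.326)
    = 1.1368 × 0.21181 = 0.2408 m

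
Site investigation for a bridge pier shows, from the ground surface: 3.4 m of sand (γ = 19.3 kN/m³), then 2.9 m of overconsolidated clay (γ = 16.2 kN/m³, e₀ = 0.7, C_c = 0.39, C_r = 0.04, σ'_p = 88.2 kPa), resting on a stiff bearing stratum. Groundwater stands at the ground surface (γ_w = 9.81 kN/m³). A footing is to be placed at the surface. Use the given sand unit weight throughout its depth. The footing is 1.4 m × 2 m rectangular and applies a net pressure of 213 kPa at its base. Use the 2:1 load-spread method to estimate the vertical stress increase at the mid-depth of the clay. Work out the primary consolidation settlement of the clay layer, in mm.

S_c ≈ 8.57 mm

Mid-depth of clay below the ground surface: z = 3.4 + 2.9/2 = 4.85 m.
Total vertical stress at mid-clay: σ_v = 19.3×3.4 + 16.2×1.45 = 89.11 kPa.
Pore pressure: u = 9.81×(4.85 − 0) = 47.578 kPa.
Initial effective stress: σ'_0 = σ_v − u = 89.11 − 47.578 = 41.532 kPa.
Stress increase at mid-clay by the 2:1 spreading method:
Δσ = qBL/((B+z)(L+z)) = 213×1.4×2/((1.4+4.85)(2+4.85)) = 13.931 kPa
Final effective stress: σ'_f = 41.532 + 13.931 = 55.463 kPa.
σ'_f = 55.463 ≤ σ'_p = 88.2 kPa, so the clay remains overconsolidated and only the recompression index applies:
S_c = C_r·H/(1+e₀)·log₁₀(σ'_f/σ'_0) = 0.04×2.9/1.7×log₁₀(55.463/41.532)
    = 0.068236 × 0.12562 = 0.008572 m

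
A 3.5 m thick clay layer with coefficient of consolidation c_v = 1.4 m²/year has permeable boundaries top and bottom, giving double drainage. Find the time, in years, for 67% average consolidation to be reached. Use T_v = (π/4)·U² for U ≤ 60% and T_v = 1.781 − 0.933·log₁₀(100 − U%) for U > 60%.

t ≈ 0.797 years

Drainage path length: H_d = H/2 = 1.75 m (double drainage).
U > 60%: T_v = 1.781 − 0.933·log₁₀(100 − 67) = 0.36423.
t = T_v·H_d²/c_v = 0.36423×1.75²/1.4 = 0.7968 years.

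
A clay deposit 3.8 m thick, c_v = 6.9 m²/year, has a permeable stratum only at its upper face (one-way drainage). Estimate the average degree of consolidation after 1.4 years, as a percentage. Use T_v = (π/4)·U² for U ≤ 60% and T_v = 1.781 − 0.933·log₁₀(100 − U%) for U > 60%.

Drainage path length: H_d = H = 3.8 m (single drainage).
T_v = c_v·t/H_d² = 6.9×1.4/3.8² = 0.66898.
T_v = 0.66898 corresponds to the U > 60% branch:
U = 1 − 10^((1.781 − T_v)/0.933)/100 = 0.8444

U ≈ 84.4 %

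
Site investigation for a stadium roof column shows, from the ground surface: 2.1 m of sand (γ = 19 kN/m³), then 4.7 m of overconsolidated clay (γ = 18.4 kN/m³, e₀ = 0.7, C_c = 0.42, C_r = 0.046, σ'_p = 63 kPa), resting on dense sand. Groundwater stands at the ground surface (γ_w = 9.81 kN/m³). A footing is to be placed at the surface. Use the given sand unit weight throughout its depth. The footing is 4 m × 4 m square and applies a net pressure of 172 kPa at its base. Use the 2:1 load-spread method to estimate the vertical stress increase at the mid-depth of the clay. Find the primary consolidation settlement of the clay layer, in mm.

Mid-depth of clay below the ground surface: z = 2.1 + 4.7/2 = 4.45 m.
Total vertical stress at mid-clay: σ_v = 19×2.1 + 18.4×2.35 = 83.14 kPa.
Pore pressure: u = 9.81×(4.45 − 0) = 43.655 kPa.
Initial effective stress: σ'_0 = σ_v − u = 83.14 − 43.655 = 39.485 kPa.
Stress increase at mid-clay by the 2:1 spreading method:
Δσ = qBL/((B+z)(L+z)) = 172×4×4/((4+4.45)(4+4.45)) = 38.542 kPa
Final effective stress: σ'_f = 39.485 + 38.542 = 78.027 kPa.
σ'_f = 78.027 > σ'_p = 63 kPa, so the stress path crosses the preconsolidation pressure — recompression up to σ'_p, then virgin compression beyond:
S_c = H/(1+e₀)·[C_r·log₁₀(σ'_p/σ'_0) + C_c·log₁₀(σ'_f/σ'_p)]
    = 4.7/1.7 × [0.046×log₁₀(63/39.485) + 0.42×log₁₀(78.027/63)]
    = 2.7647 × [0.0093338 + 0.03902] = 0.1337 m

S_c ≈ 134 mm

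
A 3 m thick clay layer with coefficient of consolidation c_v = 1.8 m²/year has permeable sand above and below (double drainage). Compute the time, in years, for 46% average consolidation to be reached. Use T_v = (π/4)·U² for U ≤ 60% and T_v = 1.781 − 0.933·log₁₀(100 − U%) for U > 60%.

Drainage path length: H_d = H/2 = 1.5 m (double drainage).
U ≤ 60%: T_v = (π/4)·U² = (π/4)×0.46² = 0.16619.
t = T_v·H_d²/c_v = 0.16619×1.5²/1.8 = 0.2077 years.

t ≈ 0.208 years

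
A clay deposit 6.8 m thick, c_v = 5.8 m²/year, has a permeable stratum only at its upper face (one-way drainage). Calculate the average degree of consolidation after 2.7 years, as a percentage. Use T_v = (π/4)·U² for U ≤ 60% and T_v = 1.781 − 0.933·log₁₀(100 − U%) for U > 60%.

Drainage path length: H_d = H = 6.8 m (single drainage).
T_v = c_v·t/H_d² = 5.8×2.7/6.8² = 0.33867.
T_v = 0.33867 corresponds to the U > 60% branch:
U = 1 − 10^((1.781 − T_v)/0.933)/100 = 0.6485

U ≈ 64.9 %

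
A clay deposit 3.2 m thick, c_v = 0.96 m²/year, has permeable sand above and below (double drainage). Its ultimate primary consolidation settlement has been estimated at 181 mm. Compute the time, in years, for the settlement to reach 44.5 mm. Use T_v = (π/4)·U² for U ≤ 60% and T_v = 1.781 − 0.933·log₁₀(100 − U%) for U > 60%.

t ≈ 0.127 years

Drainage path length: H_d = H/2 = 1.6 m (double drainage).
U = S(t)/S_ult = 44.5/181 = 0.2459.
U ≤ 60%: T_v = (π/4)·U² = (π/4)×0.24586² = 0.047474.
t = T_v·H_d²/c_v = 0.047474×1.6²/0.96 = 0.1266 years.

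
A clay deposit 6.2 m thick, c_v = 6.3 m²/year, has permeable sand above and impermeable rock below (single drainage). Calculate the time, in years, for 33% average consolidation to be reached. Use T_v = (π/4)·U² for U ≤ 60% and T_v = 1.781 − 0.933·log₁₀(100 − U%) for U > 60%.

t ≈ 0.522 years

Drainage path length: H_d = H = 6.2 m (single drainage).
U ≤ 60%: T_v = (π/4)·U² = (π/4)×0.33² = 0.08553.
t = T_v·H_d²/c_v = 0.08553×6.2²/6.3 = 0.5219 years.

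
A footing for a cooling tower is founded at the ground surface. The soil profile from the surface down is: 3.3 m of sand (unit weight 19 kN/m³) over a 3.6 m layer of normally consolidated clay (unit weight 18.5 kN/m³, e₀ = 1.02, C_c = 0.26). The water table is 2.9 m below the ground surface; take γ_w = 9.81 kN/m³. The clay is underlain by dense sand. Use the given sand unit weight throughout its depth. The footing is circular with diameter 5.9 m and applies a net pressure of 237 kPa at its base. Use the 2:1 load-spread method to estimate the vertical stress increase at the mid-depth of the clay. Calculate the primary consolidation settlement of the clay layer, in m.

Mid-depth of clay below the ground surface: z = 3.3 + 3.6/2 = 5.1 m.
Total vertical stress at mid-clay: σ_v = 19×3.3 + 18.5×1.8 = 96 kPa.
Pore pressure: u = 9.81×(5.1 − 2.9) = 21.582 kPa.
Initial effective stress: σ'_0 = σ_v − u = 96 − 21.582 = 74.418 kPa.
Stress increase at mid-clay by the 2:1 spreading method:
Δσ ≈ qD²/(D+z)² = 237×5.9²/(5.9+5.1)² = 68.182 kPa
Final effective stress: σ'_f = σ'_0 + Δσ = 74.418 + 68.182 = 142.6 kPa.
Normally consolidated clay, so the full stress increment lies on the virgin compression line:
S_c = C_c·H/(1+e₀)·log₁₀(σ'_f/σ'_0) = 0.26×3.6/(1+1.02)×log₁₀(142.6/74.418)
    = 0.46337 × 0.28244 = 0.1309 m

S_c ≈ 0.131 m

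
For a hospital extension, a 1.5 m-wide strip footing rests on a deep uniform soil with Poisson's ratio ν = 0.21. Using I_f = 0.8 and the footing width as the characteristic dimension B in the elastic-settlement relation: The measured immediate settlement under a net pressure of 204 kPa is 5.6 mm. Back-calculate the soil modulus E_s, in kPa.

E_s ≈ 41800 kPa

S_e = q·B·(1−ν²)/E_s · I_f  ⇒  E_s = q·B·(1−ν²)·I_f / S_e.
E_s = 204 × 1.5 × 0.9559 × 0.8 / 0.0056 = 41790 kPa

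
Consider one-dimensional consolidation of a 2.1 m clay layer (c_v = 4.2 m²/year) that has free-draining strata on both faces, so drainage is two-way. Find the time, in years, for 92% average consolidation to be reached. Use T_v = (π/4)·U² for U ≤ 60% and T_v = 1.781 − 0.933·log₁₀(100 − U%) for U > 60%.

t ≈ 0.246 years

Drainage path length: H_d = H/2 = 1.05 m (double drainage).
U > 60%: T_v = 1.781 − 0.933·log₁₀(100 − 92) = 0.93842.
t = T_v·H_d²/c_v = 0.93842×1.05²/4.2 = 0.2463 years.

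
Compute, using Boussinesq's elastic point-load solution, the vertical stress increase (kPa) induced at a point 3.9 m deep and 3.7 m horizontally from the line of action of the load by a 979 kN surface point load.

Boussinesq vertical stress below a point load on an elastic half-space:
Δσ_z = 3P/(2πz²) · [1 + (r/z)²]^(−5/2)
r/z = 3.7/3.9 = 0.94872; [1+(r/z)²]^(−5/2) = 0.20095.
Δσ_z = 3×979/(2π×3.9²) × 0.20095 = 30.732 × 0.20095 = 6.176 kPa

Δσ_z ≈ 6.18 kPa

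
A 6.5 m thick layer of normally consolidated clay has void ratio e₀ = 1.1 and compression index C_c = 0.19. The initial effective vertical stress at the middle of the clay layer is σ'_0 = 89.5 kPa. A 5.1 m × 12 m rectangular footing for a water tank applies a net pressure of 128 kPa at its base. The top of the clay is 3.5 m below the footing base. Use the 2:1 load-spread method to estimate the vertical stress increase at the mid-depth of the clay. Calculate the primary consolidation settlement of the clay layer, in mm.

S_c ≈ 84.8 mm

Mid-depth of clay below the footing base: z = 3.5 + 6.5/2 = 6.75 m.
Stress increase at mid-clay by the 2:1 spreading method:
Δσ = qBL/((B+z)(L+z)) = 128×5.1×12/((5.1+6.75)(12+6.75)) = 35.257 kPa
Final effective stress: σ'_f = σ'_0 + Δσ = 89.5 + 35.257 = 124.76 kPa.
Normally consolidated clay, so the full stress increment lies on the virgin compression line:
S_c = C_c·H/(1+e₀)·log₁₀(σ'_f/σ'_0) = 0.19×6.5/(1+1.1)×log₁₀(124.76/89.5)
    = 0.5881 × 0.14425 = 0.08483 m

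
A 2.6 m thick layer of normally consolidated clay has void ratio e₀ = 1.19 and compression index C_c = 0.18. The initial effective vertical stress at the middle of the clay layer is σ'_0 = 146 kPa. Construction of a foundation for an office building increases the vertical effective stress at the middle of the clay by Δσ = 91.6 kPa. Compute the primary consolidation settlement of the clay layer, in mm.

S_c ≈ 45.2 mm

Final effective stress: σ'_f = σ'_0 + Δσ = 146 + 91.6 = 237.6 kPa.
Normally consolidated clay, so the full stress increment lies on the virgin compression line:
S_c = C_c·H/(1+e₀)·log₁₀(σ'_f/σ'_0) = 0.18×2.6/(1+1.19)×log₁₀(237.6/146)
    = 0.2137 × 0.21149 = 0.0452 m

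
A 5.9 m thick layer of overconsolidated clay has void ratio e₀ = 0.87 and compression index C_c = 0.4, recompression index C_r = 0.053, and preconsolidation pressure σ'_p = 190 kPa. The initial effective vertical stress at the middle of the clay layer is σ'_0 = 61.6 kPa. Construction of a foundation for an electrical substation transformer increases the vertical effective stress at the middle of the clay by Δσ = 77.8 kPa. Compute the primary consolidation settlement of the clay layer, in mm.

Final effective stress: σ'_f = 61.6 + 77.8 = 139.4 kPa.
σ'_f = 139.4 ≤ σ'_p = 190 kPa, so the clay remains overconsolidated and only the recompression index applies:
S_c = C_r·H/(1+e₀)·log₁₀(σ'_f/σ'_0) = 0.053×5.9/1.87×log₁₀(139.4/61.6)
    = 0.16722 × 0.35468 = 0.05931 m

S_c ≈ 59.3 mm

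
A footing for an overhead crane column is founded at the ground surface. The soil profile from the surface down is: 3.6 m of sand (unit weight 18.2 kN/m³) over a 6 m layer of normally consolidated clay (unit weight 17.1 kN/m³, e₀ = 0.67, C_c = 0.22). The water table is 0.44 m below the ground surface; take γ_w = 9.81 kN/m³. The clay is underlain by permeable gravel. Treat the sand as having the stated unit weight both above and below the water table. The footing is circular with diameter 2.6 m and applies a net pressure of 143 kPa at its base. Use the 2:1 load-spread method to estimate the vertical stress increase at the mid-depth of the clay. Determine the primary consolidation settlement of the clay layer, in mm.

S_c ≈ 63.3 mm

Mid-depth of clay below the ground surface: z = 3.6 + 6/2 = 6.6 m.
Total vertical stress at mid-clay: σ_v = 18.2×3.6 + 17.1×3 = 116.82 kPa.
Pore pressure: u = 9.81×(6.6 − 0.44) = 60.43 kPa.
Initial effective stress: σ'_0 = σ_v − u = 116.82 − 60.43 = 56.39 kPa.
Stress increase at mid-clay by the 2:1 spreading method:
Δσ ≈ qD²/(D+z)² = 143×2.6²/(2.6+6.6)² = 11.421 kPa
Final effective stress: σ'_f = σ'_0 + Δσ = 56.39 + 11.421 = 67.811 kPa.
Normally consolidated clay, so the full stress increment lies on the virgin compression line:
S_c = C_c·H/(1+e₀)·log₁₀(σ'_f/σ'_0) = 0.22×6/(1+0.67)×log₁₀(67.811/56.39)
    = 0.79042 × 0.080098 = 0.06331 m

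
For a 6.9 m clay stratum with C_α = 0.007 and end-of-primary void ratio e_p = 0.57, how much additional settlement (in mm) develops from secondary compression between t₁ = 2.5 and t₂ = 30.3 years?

Secondary compression: S_s = C_α·H/(1+e_p)·log₁₀(t₂/t₁)
S_s = 0.007×6.9/(1+0.57)×log₁₀(30.3/2.5)
    = 0.03076 × 1.084 = 0.03333 m

S_s ≈ 33.3 mm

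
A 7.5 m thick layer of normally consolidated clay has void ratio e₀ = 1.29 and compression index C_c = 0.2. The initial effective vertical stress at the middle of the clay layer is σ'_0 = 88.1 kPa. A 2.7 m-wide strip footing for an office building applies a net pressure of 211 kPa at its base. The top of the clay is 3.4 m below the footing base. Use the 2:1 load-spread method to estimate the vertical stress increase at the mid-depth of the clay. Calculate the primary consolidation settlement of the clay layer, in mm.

S_c ≈ 144 mm

Mid-depth of clay below the footing base: z = 3.4 + 7.5/2 = 7.15 m.
Stress increase at mid-clay by the 2:1 spreading method:
Δσ = qB/(B+z) = 211×2.7/(2.7+7.15) = 57.838 kPa
Final effective stress: σ'_f = σ'_0 + Δσ = 88.1 + 57.838 = 145.94 kPa.
Normally consolidated clay, so the full stress increment lies on the virgin compression line:
S_c = C_c·H/(1+e₀)·log₁₀(σ'_f/σ'_0) = 0.2×7.5/(1+1.29)×log₁₀(145.94/88.1)
    = 0.65502 × 0.2192 = 0.1436 m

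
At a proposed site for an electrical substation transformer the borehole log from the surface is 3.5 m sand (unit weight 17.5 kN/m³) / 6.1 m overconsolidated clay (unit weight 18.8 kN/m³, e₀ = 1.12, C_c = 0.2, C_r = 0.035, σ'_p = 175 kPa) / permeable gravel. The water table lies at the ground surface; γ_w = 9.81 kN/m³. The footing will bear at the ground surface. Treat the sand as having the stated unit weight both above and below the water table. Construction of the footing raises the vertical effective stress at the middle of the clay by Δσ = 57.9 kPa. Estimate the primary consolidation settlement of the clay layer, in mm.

Mid-depth of clay below the ground surface: z = 3.5 + 6.1/2 = 6.55 m.
Total vertical stress at mid-clay: σ_v = 17.5×3.5 + 18.8×3.05 = 118.59 kPa.
Pore pressure: u = 9.81×(6.55 − 0) = 64.255 kPa.
Initial effective stress: σ'_0 = σ_v − u = 118.59 − 64.255 = 54.335 kPa.
Final effective stress: σ'_f = 54.335 + 57.9 = 112.23 kPa.
σ'_f = 112.23 ≤ σ'_p = 175 kPa, so the clay remains overconsolidated and only the recompression index applies:
S_c = C_r·H/(1+e₀)·log₁₀(σ'_f/σ'_0) = 0.035×6.1/2.12×log₁₀(112.23/54.335)
    = 0.10071 × 0.31503 = 0.03173 m

S_c ≈ 31.7 mm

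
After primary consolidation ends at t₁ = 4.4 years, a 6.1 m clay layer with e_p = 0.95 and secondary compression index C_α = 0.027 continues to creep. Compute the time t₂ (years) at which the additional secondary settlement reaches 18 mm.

t₂ ≈ 7.19 years

S_s = C_α·H/(1+e_p)·log₁₀(t₂/t₁) ⇒ log₁₀(t₂/t₁) = S_s·(1+e_p)/(C_α·H).
log₁₀(t₂/t₁) = 0.018 × (1+0.95) / (0.027×6.1) = 0.2131
t₂ = t₁ × 10^0.2131 = 4.4 × 1.633 = 7.187 years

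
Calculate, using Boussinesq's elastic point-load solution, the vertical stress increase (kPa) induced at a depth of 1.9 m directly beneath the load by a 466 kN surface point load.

Boussinesq vertical stress below a point load on an elastic half-space:
Δσ_z = 3P/(2πz²) · [1 + (r/z)²]^(−5/2)
r/z = 0/1.9 = 0; [1+(r/z)²]^(−5/2) = 1.
Δσ_z = 3×466/(2π×1.9²) × 1 = 61.634 × 1 = 61.63 kPa

Δσ_z ≈ 61.6 kPa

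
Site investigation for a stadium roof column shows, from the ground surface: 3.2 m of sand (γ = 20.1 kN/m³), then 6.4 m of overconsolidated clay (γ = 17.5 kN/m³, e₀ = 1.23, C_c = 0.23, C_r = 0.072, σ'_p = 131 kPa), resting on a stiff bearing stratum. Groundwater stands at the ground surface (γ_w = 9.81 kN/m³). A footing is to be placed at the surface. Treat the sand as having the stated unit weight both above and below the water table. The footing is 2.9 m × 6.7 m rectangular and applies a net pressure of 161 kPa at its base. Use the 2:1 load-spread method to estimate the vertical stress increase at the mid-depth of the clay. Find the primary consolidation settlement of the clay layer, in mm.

Mid-depth of clay below the ground surface: z = 3.2 + 6.4/2 = 6.4 m.
Total vertical stress at mid-clay: σ_v = 20.1×3.2 + 17.5×3.2 = 120.32 kPa.
Pore pressure: u = 9.81×(6.4 − 0) = 62.784 kPa.
Initial effective stress: σ'_0 = σ_v − u = 120.32 − 62.784 = 57.536 kPa.
Stress increase at mid-clay by the 2:1 spreading method:
Δσ = qBL/((B+z)(L+z)) = 161×2.9×6.7/((2.9+6.4)(6.7+6.4)) = 25.677 kPa
Final effective stress: σ'_f = 57.536 + 25.677 = 83.213 kPa.
σ'_f = 83.213 ≤ σ'_p = 131 kPa, so the clay remains overconsolidated and only the recompression index applies:
S_c = C_r·H/(1+e₀)·log₁₀(σ'_f/σ'_0) = 0.072×6.4/2.23×log₁₀(83.213/57.536)
    = 0.20664 × 0.16025 = 0.03311 m

S_c ≈ 33.1 mm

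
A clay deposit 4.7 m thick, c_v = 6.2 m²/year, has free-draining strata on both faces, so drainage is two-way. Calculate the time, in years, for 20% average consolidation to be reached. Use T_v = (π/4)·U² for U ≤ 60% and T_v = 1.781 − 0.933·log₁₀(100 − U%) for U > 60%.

t ≈ 0.028 years

Drainage path length: H_d = H/2 = 2.35 m (double drainage).
U ≤ 60%: T_v = (π/4)·U² = (π/4)×0.2² = 0.031416.
t = T_v·H_d²/c_v = 0.031416×2.35²/6.2 = 0.02798 years.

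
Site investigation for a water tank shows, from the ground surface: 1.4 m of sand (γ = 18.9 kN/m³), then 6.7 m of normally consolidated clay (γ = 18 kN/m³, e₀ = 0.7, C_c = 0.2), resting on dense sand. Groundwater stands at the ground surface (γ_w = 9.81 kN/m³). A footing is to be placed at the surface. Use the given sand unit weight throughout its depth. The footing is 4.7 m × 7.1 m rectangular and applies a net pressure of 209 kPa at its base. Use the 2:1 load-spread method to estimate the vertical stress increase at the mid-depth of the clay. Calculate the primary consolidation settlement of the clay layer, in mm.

S_c ≈ 321 mm

Mid-depth of clay below the ground surface: z = 1.4 + 6.7/2 = 4.75 m.
Total vertical stress at mid-clay: σ_v = 18.9×1.4 + 18×3.35 = 86.76 kPa.
Pore pressure: u = 9.81×(4.75 − 0) = 46.598 kPa.
Initial effective stress: σ'_0 = σ_v − u = 86.76 − 46.598 = 40.162 kPa.
Stress increase at mid-clay by the 2:1 spreading method:
Δσ = qBL/((B+z)(L+z)) = 209×4.7×7.1/((4.7+4.75)(7.1+4.75)) = 62.281 kPa
Final effective stress: σ'_f = σ'_0 + Δσ = 40.162 + 62.281 = 102.44 kPa.
Normally consolidated clay, so the full stress increment lies on the virgin compression line:
S_c = C_c·H/(1+e₀)·log₁₀(σ'_f/σ'_0) = 0.2×6.7/(1+0.7)×log₁₀(102.44/40.162)
    = 0.78824 × 0.40665 = 0.3205 m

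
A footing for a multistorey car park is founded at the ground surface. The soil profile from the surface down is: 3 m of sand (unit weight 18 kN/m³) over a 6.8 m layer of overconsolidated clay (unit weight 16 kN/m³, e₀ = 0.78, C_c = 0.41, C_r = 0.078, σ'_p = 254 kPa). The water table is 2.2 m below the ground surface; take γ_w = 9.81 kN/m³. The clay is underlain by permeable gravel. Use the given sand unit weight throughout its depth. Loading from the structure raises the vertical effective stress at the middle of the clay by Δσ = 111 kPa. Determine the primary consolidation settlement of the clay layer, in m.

Mid-depth of clay below the ground surface: z = 3 + 6.8/2 = 6.4 m.
Total vertical stress at mid-clay: σ_v = 18×3 + 16×3.4 = 108.4 kPa.
Pore pressure: u = 9.81×(6.4 − 2.2) = 41.202 kPa.
Initial effective stress: σ'_0 = σ_v − u = 108.4 − 41.202 = 67.198 kPa.
Final effective stress: σ'_f = 67.198 + 111 = 178.2 kPa.
σ'_f = 178.2 ≤ σ'_p = 254 kPa, so the clay remains overconsolidated and only the recompression index applies:
S_c = C_r·H/(1+e₀)·log₁₀(σ'_f/σ'_0) = 0.078×6.8/1.78×log₁₀(178.2/67.198)
    = 0.29798 × 0.42355 = 0.1262 m

S_c ≈ 0.126 m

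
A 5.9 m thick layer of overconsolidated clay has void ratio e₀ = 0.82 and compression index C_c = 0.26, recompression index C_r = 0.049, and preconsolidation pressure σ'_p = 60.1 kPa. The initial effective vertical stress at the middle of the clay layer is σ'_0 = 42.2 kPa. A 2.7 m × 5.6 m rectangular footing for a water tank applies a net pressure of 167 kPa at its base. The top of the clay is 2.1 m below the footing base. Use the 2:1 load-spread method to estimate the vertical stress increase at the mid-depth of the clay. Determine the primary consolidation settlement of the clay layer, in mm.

S_c ≈ 94.5 mm

Mid-depth of clay below the footing base: z = 2.1 + 5.9/2 = 5.05 m.
Stress increase at mid-clay by the 2:1 spreading method:
Δσ = qBL/((B+z)(L+z)) = 167×2.7×5.6/((2.7+5.05)(5.6+5.05)) = 30.593 kPa
Final effective stress: σ'_f = 42.2 + 30.593 = 72.793 kPa.
σ'_f = 72.793 > σ'_p = 60.1 kPa, so the stress path crosses the preconsolidation pressure — recompression up to σ'_p, then virgin compression beyond:
S_c = H/(1+e₀)·[C_r·log₁₀(σ'_p/σ'_0) + C_c·log₁₀(σ'_f/σ'_p)]
    = 5.9/1.82 × [0.049×log₁₀(60.1/42.2) + 0.26×log₁₀(72.793/60.1)]
    = 3.2418 × [0.0075245 + 0.021636] = 0.09453 m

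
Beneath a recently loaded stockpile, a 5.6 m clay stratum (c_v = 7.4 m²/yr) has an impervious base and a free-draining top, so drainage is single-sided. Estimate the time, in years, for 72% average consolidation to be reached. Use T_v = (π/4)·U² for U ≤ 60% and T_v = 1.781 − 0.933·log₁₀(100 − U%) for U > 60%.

t ≈ 1.83 years

Drainage path length: H_d = H = 5.6 m (single drainage).
U > 60%: T_v = 1.781 − 0.933·log₁₀(100 − 72) = 0.4308.
t = T_v·H_d²/c_v = 0.4308×5.6²/7.4 = 1.826 years.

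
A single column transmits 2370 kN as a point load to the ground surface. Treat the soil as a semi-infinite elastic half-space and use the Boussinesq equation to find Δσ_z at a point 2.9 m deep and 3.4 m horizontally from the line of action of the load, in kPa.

Δσ_z ≈ 15.5 kPa

Boussinesq vertical stress below a point load on an elastic half-space:
Δσ_z = 3P/(2πz²) · [1 + (r/z)²]^(−5/2)
r/z = 3.4/2.9 = 1.1724; [1+(r/z)²]^(−5/2) = 0.11509.
Δσ_z = 3×2370/(2π×2.9²) × 0.11509 = 134.55 × 0.11509 = 15.49 kPa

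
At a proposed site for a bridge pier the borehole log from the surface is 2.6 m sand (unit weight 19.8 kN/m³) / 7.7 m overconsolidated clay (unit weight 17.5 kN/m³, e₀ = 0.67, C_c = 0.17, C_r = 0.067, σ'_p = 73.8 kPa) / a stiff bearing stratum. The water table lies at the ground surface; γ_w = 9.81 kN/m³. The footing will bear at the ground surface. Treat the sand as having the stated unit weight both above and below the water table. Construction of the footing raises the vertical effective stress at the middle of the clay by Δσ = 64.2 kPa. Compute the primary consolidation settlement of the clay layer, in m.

S_c ≈ 0.203 m

Mid-depth of clay below the ground surface: z = 2.6 + 7.7/2 = 6.45 m.
Total vertical stress at mid-clay: σ_v = 19.8×2.6 + 17.5×3.85 = 118.86 kPa.
Pore pressure: u = 9.81×(6.45 − 0) = 63.275 kPa.
Initial effective stress: σ'_0 = σ_v − u = 118.86 − 63.275 = 55.585 kPa.
Final effective stress: σ'_f = 55.585 + 64.2 = 119.78 kPa.
σ'_f = 119.78 > σ'_p = 73.8 kPa, so the stress path crosses the preconsolidation pressure — recompression up to σ'_p, then virgin compression beyond:
S_c = H/(1+e₀)·[C_r·log₁₀(σ'_p/σ'_0) + C_c·log₁₀(σ'_f/σ'_p)]
    = 7.7/1.67 × [0.067×log₁₀(73.8/55.585) + 0.17×log₁₀(119.78/73.8)]
    = 4.6108 × [0.0082476 + 0.035756] = 0.2029 m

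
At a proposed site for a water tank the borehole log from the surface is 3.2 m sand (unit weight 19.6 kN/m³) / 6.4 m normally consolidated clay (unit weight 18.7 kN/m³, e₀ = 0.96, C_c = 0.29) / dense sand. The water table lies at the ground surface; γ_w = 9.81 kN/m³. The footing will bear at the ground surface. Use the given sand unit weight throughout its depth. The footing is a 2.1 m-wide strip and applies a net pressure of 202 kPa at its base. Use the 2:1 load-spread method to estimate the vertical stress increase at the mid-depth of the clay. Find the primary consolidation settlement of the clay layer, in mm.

S_c ≈ 250 mm

Mid-depth of clay below the ground surface: z = 3.2 + 6.4/2 = 6.4 m.
Total vertical stress at mid-clay: σ_v = 19.6×3.2 + 18.7×3.2 = 122.56 kPa.
Pore pressure: u = 9.81×(6.4 − 0) = 62.784 kPa.
Initial effective stress: σ'_0 = σ_v − u = 122.56 − 62.784 = 59.776 kPa.
Stress increase at mid-clay by the 2:1 spreading method:
Δσ = qB/(B+z) = 202×2.1/(2.1+6.4) = 49.906 kPa
Final effective stress: σ'_f = σ'_0 + Δσ = 59.776 + 49.906 = 109.68 kPa.
Normally consolidated clay, so the full stress increment lies on the virgin compression line:
S_c = C_c·H/(1+e₀)·log₁₀(σ'_f/σ'_0) = 0.29×6.4/(1+0.96)×log₁₀(109.68/59.776)
    = 0.94694 × 0.2636 = 0.2496 m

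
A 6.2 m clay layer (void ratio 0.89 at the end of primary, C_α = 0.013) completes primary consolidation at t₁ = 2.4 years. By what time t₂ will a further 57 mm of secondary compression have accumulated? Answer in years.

S_s = C_α·H/(1+e_p)·log₁₀(t₂/t₁) ⇒ log₁₀(t₂/t₁) = S_s·(1+e_p)/(C_α·H).
log₁₀(t₂/t₁) = 0.057 × (1+0.89) / (0.013×6.2) = 1.337
t₂ = t₁ × 10^1.337 = 2.4 × 21.71 = 52.1 years

t₂ ≈ 52.1 years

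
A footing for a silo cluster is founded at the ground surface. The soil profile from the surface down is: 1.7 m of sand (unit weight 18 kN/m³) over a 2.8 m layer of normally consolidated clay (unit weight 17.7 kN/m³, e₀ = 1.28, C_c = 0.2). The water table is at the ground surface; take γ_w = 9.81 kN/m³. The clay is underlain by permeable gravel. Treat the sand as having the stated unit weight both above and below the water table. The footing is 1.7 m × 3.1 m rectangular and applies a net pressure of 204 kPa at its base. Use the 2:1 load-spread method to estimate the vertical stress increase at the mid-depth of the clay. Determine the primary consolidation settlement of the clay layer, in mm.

Mid-depth of clay below the ground surface: z = 1.7 + 2.8/2 = 3.1 m.
Total vertical stress at mid-clay: σ_v = 18×1.7 + 17.7×1.4 = 55.38 kPa.
Pore pressure: u = 9.81×(3.1 − 0) = 30.411 kPa.
Initial effective stress: σ'_0 = σ_v − u = 55.38 − 30.411 = 24.969 kPa.
Stress increase at mid-clay by the 2:1 spreading method:
Δσ = qBL/((B+z)(L+z)) = 204×1.7×3.1/((1.7+3.1)(3.1+3.1)) = 36.125 kPa
Final effective stress: σ'_f = σ'_0 + Δσ = 24.969 + 36.125 = 61.094 kPa.
Normally consolidated clay, so the full stress increment lies on the virgin compression line:
S_c = C_c·H/(1+e₀)·log₁₀(σ'_f/σ'_0) = 0.2×2.8/(1+1.28)×log₁₀(61.094/24.969)
    = 0.24561 × 0.3886 = 0.09544 m

S_c ≈ 95.4 mm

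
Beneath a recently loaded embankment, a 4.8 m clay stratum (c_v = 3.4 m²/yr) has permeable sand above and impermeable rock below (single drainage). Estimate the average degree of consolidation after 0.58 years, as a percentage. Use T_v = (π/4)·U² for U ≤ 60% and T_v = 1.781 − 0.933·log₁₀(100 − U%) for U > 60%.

U ≈ 33 %

Drainage path length: H_d = H = 4.8 m (single drainage).
T_v = c_v·t/H_d² = 3.4×0.58/4.8² = 0.08559.
T_v = 0.08559 corresponds to the U ≤ 60% branch:
U = √(4T_v/π) = 0.3301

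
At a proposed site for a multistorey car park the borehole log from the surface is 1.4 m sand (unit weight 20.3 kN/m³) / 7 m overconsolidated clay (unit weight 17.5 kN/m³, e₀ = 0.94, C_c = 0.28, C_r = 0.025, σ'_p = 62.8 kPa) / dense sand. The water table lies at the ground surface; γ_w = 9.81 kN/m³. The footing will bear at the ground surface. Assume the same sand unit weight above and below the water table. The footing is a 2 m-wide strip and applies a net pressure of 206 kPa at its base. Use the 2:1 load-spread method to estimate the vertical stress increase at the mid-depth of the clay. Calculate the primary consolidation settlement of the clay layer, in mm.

S_c ≈ 226 mm

Mid-depth of clay below the ground surface: z = 1.4 + 7/2 = 4.9 m.
Total vertical stress at mid-clay: σ_v = 20.3×1.4 + 17.5×3.5 = 89.67 kPa.
Pore pressure: u = 9.81×(4.9 − 0) = 48.069 kPa.
Initial effective stress: σ'_0 = σ_v − u = 89.67 − 48.069 = 41.601 kPa.
Stress increase at mid-clay by the 2:1 spreading method:
Δσ = qB/(B+z) = 206×2/(2+4.9) = 59.71 kPa
Final effective stress: σ'_f = 41.601 + 59.71 = 101.31 kPa.
σ'_f = 101.31 > σ'_p = 62.8 kPa, so the stress path crosses the preconsolidation pressure — recompression up to σ'_p, then virgin compression beyond:
S_c = H/(1+e₀)·[C_r·log₁₀(σ'_p/σ'_0) + C_c·log₁₀(σ'_f/σ'_p)]
    = 7/1.94 × [0.025×log₁₀(62.8/41.601) + 0.28×log₁₀(101.31/62.8)]
    = 3.6082 × [0.0044714 + 0.058154] = 0.226 m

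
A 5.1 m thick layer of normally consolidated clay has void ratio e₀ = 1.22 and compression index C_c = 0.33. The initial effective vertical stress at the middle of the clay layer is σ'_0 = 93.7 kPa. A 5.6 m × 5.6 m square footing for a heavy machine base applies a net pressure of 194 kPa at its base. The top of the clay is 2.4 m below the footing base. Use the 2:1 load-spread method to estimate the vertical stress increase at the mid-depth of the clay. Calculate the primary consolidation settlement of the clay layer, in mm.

S_c ≈ 151 mm

Mid-depth of clay below the footing base: z = 2.4 + 5.1/2 = 4.95 m.
Stress increase at mid-clay by the 2:1 spreading method:
Δσ = qBL/((B+z)(L+z)) = 194×5.6×5.6/((5.6+4.95)(5.6+4.95)) = 54.66 kPa
Final effective stress: σ'_f = σ'_0 + Δσ = 93.7 + 54.66 = 148.36 kPa.
Normally consolidated clay, so the full stress increment lies on the virgin compression line:
S_c = C_c·H/(1+e₀)·log₁₀(σ'_f/σ'_0) = 0.33×5.1/(1+1.22)×log₁₀(148.36/93.7)
    = 0.75811 × 0.19958 = 0.1513 m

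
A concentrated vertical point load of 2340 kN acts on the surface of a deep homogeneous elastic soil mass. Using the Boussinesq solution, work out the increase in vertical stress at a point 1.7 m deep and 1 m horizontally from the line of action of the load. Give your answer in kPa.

Δσ_z ≈ 184 kPa

Boussinesq vertical stress below a point load on an elastic half-space:
Δσ_z = 3P/(2πz²) · [1 + (r/z)²]^(−5/2)
r/z = 1/1.7 = 0.58824; [1+(r/z)²]^(−5/2) = 0.47574.
Δσ_z = 3×2340/(2π×1.7²) × 0.47574 = 386.6 × 0.47574 = 183.9 kPa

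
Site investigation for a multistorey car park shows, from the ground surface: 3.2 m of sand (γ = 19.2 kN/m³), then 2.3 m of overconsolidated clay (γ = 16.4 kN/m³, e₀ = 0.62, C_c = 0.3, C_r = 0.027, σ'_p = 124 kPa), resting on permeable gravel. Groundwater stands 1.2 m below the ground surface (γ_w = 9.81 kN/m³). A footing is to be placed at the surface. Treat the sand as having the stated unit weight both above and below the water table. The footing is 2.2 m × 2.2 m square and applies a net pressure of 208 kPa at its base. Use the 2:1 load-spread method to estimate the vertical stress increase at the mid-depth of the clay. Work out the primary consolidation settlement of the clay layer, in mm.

Mid-depth of clay below the ground surface: z = 3.2 + 2.3/2 = 4.35 m.
Total vertical stress at mid-clay: σ_v = 19.2×3.2 + 16.4×1.15 = 80.3 kPa.
Pore pressure: u = 9.81×(4.35 − 1.2) = 30.902 kPa.
Initial effective stress: σ'_0 = σ_v − u = 80.3 − 30.902 = 49.398 kPa.
Stress increase at mid-clay by the 2:1 spreading method:
Δσ = qBL/((B+z)(L+z)) = 208×2.2×2.2/((2.2+4.35)(2.2+4.35)) = 23.465 kPa
Final effective stress: σ'_f = 49.398 + 23.465 = 72.863 kPa.
σ'_f = 72.863 ≤ σ'_p = 124 kPa, so the clay remains overconsolidated and only the recompression index applies:
S_c = C_r·H/(1+e₀)·log₁₀(σ'_f/σ'_0) = 0.027×2.3/1.62×log₁₀(72.863/49.398)
    = 0.038335 × 0.1688 = 0.006471 m

S_c ≈ 6.47 mm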